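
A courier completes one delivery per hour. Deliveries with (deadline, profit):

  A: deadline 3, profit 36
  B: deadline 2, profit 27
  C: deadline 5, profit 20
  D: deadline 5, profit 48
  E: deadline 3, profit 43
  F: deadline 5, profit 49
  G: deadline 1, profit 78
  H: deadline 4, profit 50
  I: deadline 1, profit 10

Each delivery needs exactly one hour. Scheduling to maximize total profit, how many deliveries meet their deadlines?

5

Take jobs in profit order; each goes to the latest open slot no later than its deadline.
By profit: G(d1,78), H(d4,50), F(d5,49), D(d5,48), E(d3,43), A(d3,36), B(d2,27), C(d5,20), I(d1,10)
G→slot 1; H→slot 4; F→slot 5; D→slot 3; E→slot 2; A skipped; B skipped; C skipped; I skipped.
5 of 9 scheduled.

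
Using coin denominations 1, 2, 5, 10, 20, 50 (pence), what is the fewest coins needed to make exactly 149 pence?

7

149 = 2×50 + 2×20 + 1×5 + 2×2
Total coins = 2 + 2 + 1 + 2 = 7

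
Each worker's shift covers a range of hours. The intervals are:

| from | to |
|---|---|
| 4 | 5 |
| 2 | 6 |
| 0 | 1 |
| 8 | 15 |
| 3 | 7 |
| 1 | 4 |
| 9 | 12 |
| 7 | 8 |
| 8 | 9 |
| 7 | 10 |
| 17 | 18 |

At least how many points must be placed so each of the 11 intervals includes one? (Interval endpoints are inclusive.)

5

Sort by right endpoint; whenever an interval is uncovered, place a point at its right end.
By right end: [0,1]  [1,4]  [4,5]  [2,6]  [3,7]  [7,8]  [8,9]  [7,10]  [9,12]  [8,15]  [17,18]
[0,1] uncovered → point at 1; [4,5] uncovered → point at 5; [7,8] uncovered → point at 8; [9,12] uncovered → point at 12; [17,18] uncovered → point at 18.
Points: 1, 5, 8, 12, 18 (5 total).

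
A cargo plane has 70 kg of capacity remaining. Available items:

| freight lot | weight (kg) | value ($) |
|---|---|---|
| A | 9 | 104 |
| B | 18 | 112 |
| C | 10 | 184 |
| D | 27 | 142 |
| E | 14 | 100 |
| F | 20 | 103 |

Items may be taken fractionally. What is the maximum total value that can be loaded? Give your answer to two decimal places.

599.93

Order: C (184/10=18.40) > A (104/9=11.56) > E (100/14=7.14) > B (112/18=6.22) > D (142/27=5.26) > F (103/20=5.15)
Fill: take C (10 @ 184) → take A (9 @ 104) → take E (14 @ 100) → take B (18 @ 112) → take 19/27 of D → 99.93; 70/70 used.
Total value = 599.93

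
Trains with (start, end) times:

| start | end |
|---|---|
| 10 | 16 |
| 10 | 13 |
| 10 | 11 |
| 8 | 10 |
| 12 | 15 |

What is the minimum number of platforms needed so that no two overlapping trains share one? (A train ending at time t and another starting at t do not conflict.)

The answer is the maximum number of intervals overlapping at any instant.
starts: [8, 10, 10, 10, 12]
ends:   [10, 11, 13, 15, 16]
s8→1 e10→0 s10→1 s10→2 s10→3  — peak 3.

3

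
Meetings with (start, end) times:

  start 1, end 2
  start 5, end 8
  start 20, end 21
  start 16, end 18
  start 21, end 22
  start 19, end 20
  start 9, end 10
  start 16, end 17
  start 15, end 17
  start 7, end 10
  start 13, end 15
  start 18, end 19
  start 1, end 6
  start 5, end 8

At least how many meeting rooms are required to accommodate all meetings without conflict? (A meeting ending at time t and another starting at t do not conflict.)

3

The answer is the maximum number of intervals overlapping at any instant.
Events (time:±→running): 1:+→1 1:+→2 2:-→1 5:+→2 5:+→3 … peak 3.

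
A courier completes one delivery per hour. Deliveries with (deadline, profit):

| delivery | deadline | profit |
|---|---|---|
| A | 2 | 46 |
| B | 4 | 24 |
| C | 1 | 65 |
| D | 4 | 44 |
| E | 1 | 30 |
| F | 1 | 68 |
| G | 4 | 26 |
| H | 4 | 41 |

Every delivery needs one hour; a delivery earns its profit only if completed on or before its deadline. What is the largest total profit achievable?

Take jobs in profit order; each goes to the latest open slot no later than its deadline.
Profit order: F=68 C=65 A=46 D=44 H=41 E=30 G=26 B=24
Assign: F→slot 1, C skipped, A→slot 2, D→slot 4, H→slot 3, E skipped, G skipped, B skipped.
Slots: [1:F] [2:A] [3:H] [4:D]
Profit = 68 + 46 + 41 + 44 = 199

199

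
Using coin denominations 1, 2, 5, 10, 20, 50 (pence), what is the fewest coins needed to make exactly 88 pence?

6

Greedy: take as many of the largest coin as possible, then repeat with the remainder.
88 − 1×50→38 − 1×20→18 − 1×10→8 − 1×5→3 − 1×2→1 − 1×1→0
Total coins = 1 + 1 + 1 + 1 + 1 + 1 = 6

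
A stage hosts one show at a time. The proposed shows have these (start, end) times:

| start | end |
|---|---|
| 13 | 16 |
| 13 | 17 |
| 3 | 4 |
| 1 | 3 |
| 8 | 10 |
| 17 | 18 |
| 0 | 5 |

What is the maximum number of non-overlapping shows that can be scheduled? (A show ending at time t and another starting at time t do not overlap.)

5

Sorted by end: (1,3)  (3,4)  (0,5)  (8,10)  (13,16)  (13,17)  (17,18)
take (1,3); take (3,4); take (8,10); take (13,16); take (17,18).
Selected 5 shows.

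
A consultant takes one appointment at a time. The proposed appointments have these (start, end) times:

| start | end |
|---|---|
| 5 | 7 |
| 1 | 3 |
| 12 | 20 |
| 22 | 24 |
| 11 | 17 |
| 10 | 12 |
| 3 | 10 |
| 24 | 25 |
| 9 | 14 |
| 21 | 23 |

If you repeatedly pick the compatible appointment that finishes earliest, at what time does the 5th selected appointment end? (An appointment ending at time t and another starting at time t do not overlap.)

23

Greedy by earliest finish: after sorting by end time, pick each interval compatible with the last pick.
By end time: (1,3), (5,7), (3,10), (10,12), (9,14), (11,17), (12,20), (21,23), (22,24), (24,25).
Pick (1,3); next start ≥ 3 → (5,7); next start ≥ 7 → (10,12); next start ≥ 12 → (12,20); next start ≥ 20 → (21,23); next start ≥ 23 → (24,25).
Selected: (1,3) (5,7) (10,12) (12,20) (21,23) (24,25)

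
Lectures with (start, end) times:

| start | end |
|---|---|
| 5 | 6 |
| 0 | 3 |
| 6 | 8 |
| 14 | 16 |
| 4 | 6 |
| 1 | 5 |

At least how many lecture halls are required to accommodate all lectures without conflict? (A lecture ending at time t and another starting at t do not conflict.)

The answer is the maximum number of intervals overlapping at any instant.
Events (time:±→running): 0:+→1 1:+→2 … peak 2.

2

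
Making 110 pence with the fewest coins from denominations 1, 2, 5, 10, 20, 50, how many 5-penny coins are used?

110 = 2×50 + 1×10
Count of 5: 0

0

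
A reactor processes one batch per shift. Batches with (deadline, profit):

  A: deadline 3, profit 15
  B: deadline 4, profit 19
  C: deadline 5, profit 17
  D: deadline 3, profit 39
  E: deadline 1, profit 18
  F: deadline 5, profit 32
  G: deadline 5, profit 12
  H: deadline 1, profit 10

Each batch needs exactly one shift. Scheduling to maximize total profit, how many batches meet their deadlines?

Take jobs in profit order; each goes to the latest open slot no later than its deadline.
Profit order: D=39 F=32 B=19 E=18 C=17 A=15 G=12 H=10
Assign: D→slot 3, F→slot 5, B→slot 4, E→slot 1, C→slot 2, A skipped, G skipped, H skipped.
Slots: [1:E] [2:C] [3:D] [4:B] [5:F]
5 of 8 scheduled.

5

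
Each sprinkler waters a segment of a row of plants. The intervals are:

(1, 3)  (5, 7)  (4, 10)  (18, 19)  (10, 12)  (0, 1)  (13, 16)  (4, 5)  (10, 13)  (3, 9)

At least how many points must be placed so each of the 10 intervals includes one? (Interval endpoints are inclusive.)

Process intervals by earliest right end; each time one isn't hit yet, stab at its right endpoint.
Sorted: [0,1] [1,3] [4,5] [5,7] [3,9] [4,10] [10,12] [10,13] [13,16] [18,19]
{[0,1],[1,3]} hit by 1; {[4,5],[5,7],[3,9],[4,10]} hit by 5; {[10,12],[10,13]} hit by 12; {[13,16]} hit by 16; {[18,19]} hit by 19.
Points: 1, 5, 12, 16, 19 (5 total).

5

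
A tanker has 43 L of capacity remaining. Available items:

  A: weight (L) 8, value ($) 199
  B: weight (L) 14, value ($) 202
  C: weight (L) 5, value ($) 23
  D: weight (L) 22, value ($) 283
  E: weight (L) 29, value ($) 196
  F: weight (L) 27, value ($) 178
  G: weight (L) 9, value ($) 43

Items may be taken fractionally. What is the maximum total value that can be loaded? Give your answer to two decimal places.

Greedy by value/weight ratio, highest first.
Order: A (199/8=24.88) > B (202/14=14.43) > D (283/22=12.86) > E (196/29=6.76) > F (178/27=6.59) > G (43/9=4.78) > C (23/5=4.60)
Fill: take A (8 @ 199) → take B (14 @ 202) → take 21/22 of D → 270.14; 43/43 used.
Total value = 671.14

671.14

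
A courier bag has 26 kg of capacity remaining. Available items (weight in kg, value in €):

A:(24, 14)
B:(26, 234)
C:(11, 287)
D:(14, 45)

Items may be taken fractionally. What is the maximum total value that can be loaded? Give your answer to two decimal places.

Order: C (287/11=26.09) > B (234/26=9.00) > D (45/14=3.21) > A (14/24=0.58)
Fill: take C (11 @ 287) → take 15/26 of B → 135.00; 26/26 used.
Total value = 422.00

422.00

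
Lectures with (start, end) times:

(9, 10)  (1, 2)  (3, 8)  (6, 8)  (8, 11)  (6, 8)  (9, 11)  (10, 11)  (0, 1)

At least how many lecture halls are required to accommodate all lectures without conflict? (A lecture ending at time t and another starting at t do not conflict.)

3

The answer is the maximum number of intervals overlapping at any instant.
Events (time:±→running): 0:+→1 1:-→0 1:+→1 2:-→0 3:+→1 6:+→2 6:+→3 … peak 3.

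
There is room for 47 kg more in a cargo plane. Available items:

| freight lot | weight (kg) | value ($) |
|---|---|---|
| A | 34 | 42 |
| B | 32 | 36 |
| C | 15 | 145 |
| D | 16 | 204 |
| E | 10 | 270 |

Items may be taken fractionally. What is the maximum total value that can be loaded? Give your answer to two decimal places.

Sort by value per unit weight and fill in that order.
Ratios (sorted): E 27.00, D 12.75, C 9.67, A 1.24, B 1.12
take E (10 @ 270); take D (16 @ 204); take C (15 @ 145); take 6/34 of A → 7.41. Capacity used 47/47.
Total value = 626.41

626.41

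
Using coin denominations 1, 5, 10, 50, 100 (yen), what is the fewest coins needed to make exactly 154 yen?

6

Greedy: take as many of the largest coin as possible, then repeat with the remainder.
154 − 1×100→54 − 1×50→4 − 4×1→0
Total coins = 1 + 1 + 4 = 6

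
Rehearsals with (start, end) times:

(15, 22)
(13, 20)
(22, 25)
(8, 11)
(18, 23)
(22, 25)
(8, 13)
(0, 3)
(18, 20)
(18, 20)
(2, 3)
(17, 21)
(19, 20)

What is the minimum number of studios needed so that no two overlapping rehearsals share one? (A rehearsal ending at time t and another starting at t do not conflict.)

7

Count concurrent intervals with a sweep; the peak is the room count.
starts: [0, 2, 8, 8, 13, 15, 17, 18, 18, 18, 19, 22, 22]
ends:   [3, 3, 11, 13, 20, 20, 20, 20, 21, 22, 23, 25, 25]
s0→1 s2→2 e3→1 e3→0 s8→1 s8→2 e11→1 e13→0 s13→1 s15→2 s17→3 s18→4 s18→5 s18→6 s19→7  — peak 7.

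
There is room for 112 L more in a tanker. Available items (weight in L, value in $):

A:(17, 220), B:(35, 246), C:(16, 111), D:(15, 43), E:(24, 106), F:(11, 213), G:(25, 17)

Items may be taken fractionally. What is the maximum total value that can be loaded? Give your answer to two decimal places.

921.80

Ratios (sorted): F 19.36, A 12.94, B 7.03, C 6.94, E 4.42, D 2.87, G 0.68
take F (11 @ 213); take A (17 @ 220); take B (35 @ 246); take C (16 @ 111); take E (24 @ 106); take 9/15 of D → 25.80. Capacity used 112/112.
Total value = 921.80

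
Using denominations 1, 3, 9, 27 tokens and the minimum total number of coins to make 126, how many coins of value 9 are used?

2

126 = 4×27 + 2×9
Count of 9: 2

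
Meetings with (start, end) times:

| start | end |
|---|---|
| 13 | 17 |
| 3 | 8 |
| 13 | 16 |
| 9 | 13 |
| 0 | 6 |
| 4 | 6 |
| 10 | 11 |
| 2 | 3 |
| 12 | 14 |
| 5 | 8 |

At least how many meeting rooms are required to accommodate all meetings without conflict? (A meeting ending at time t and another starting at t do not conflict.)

Events (time:±→running): 0:+→1 2:+→2 3:-→1 3:+→2 4:+→3 5:+→4 … peak 4.

4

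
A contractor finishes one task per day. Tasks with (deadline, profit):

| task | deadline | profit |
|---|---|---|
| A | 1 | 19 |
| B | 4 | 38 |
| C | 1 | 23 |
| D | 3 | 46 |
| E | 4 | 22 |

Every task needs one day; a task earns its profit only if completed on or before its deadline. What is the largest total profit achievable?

129

Profit order: D=46 B=38 C=23 E=22 A=19
Assign: D→slot 3, B→slot 4, C→slot 1, E→slot 2, A skipped.
Slots: [1:C] [2:E] [3:D] [4:B]
Profit = 23 + 22 + 46 + 38 = 129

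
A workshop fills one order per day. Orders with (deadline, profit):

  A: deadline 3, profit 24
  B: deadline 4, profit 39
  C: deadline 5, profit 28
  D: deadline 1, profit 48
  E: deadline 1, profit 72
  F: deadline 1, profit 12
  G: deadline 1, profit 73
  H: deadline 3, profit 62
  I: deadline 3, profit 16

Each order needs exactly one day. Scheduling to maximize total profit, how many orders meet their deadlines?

By profit: G(d1,73), E(d1,72), H(d3,62), D(d1,48), B(d4,39), C(d5,28), A(d3,24), I(d3,16), F(d1,12)
G→slot 1; E skipped; H→slot 3; D skipped; B→slot 4; C→slot 5; A→slot 2; I skipped; F skipped.
5 of 9 scheduled.

5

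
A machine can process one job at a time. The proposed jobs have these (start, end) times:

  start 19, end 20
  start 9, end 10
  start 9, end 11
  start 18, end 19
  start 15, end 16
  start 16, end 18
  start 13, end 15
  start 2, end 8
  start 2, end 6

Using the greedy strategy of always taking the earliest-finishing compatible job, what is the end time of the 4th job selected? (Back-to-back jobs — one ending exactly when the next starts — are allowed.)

16

Sorted by end: (2,6)  (2,8)  (9,10)  (9,11)  (13,15)  (15,16)  (16,18)  (18,19)  (19,20)
take (2,6); skip (2,8); take (9,10); skip (9,11); take (13,15); take (15,16); take (16,18); take (18,19); take (19,20).
Selected: (2,6) (9,10) (13,15) (15,16) (16,18) (18,19) (19,20)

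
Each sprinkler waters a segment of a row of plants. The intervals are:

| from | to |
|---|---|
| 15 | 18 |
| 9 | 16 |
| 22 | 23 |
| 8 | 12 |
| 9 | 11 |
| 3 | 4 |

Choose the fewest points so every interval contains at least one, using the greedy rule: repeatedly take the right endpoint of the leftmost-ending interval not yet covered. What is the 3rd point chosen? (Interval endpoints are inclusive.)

18

Sort by right endpoint; whenever an interval is uncovered, place a point at its right end.
Sorted: [3,4] [9,11] [8,12] [9,16] [15,18] [22,23]
{[3,4]} hit by 4; {[9,11],[8,12],[9,16]} hit by 11; {[15,18]} hit by 18; {[22,23]} hit by 23.
Points: 4, 11, 18, 23 (4 total).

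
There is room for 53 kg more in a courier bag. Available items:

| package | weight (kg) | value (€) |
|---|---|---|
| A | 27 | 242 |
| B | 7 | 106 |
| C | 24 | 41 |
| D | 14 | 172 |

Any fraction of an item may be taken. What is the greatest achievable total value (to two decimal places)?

528.54

Greedy by value/weight ratio, highest first.
Order: B (106/7=15.14) > D (172/14=12.29) > A (242/27=8.96) > C (41/24=1.71)
Fill: take B (7 @ 106) → take D (14 @ 172) → take A (27 @ 242) → take 5/24 of C → 8.54; 53/53 used.
Total value = 528.54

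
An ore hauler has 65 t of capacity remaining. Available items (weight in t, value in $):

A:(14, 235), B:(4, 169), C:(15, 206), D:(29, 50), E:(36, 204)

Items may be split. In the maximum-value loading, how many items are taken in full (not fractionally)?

Order: B (169/4=42.25) > A (235/14=16.79) > C (206/15=13.73) > E (204/36=5.67) > D (50/29=1.72)
Fill: take B (4 @ 169) → take A (14 @ 235) → take C (15 @ 206) → take 32/36 of E → 181.33; 65/65 used.
3 item(s) taken whole; one partial (take 32/36 of E).

3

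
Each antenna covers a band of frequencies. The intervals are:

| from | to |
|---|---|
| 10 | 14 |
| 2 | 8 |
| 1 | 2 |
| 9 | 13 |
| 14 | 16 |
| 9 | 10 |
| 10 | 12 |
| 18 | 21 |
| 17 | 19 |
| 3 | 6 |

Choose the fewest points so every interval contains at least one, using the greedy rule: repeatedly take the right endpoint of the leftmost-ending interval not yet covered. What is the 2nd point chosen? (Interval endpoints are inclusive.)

By right end: [1,2]  [3,6]  [2,8]  [9,10]  [10,12]  [9,13]  [10,14]  [14,16]  [17,19]  [18,21]
[1,2] uncovered → point at 2; [3,6] uncovered → point at 6; [9,10] uncovered → point at 10; [14,16] uncovered → point at 16; [17,19] uncovered → point at 19.
Points: 2, 6, 10, 16, 19 (5 total).

6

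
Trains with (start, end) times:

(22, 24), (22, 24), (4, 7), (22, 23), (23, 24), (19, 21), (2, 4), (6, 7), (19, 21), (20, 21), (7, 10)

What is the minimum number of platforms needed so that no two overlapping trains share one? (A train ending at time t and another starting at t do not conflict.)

The answer is the maximum number of intervals overlapping at any instant.
starts: [2, 4, 6, 7, 19, 19, 20, 22, 22, 22, 23]
ends:   [4, 7, 7, 10, 21, 21, 21, 23, 24, 24, 24]
s2→1 e4→0 s4→1 s6→2 e7→1 e7→0 s7→1 e10→0 s19→1 s19→2 s20→3  — peak 3.

3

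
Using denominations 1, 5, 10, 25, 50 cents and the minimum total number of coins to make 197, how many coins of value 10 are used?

2

197 − 3×50→47 − 1×25→22 − 2×10→2 − 2×1→0
Count of 10: 2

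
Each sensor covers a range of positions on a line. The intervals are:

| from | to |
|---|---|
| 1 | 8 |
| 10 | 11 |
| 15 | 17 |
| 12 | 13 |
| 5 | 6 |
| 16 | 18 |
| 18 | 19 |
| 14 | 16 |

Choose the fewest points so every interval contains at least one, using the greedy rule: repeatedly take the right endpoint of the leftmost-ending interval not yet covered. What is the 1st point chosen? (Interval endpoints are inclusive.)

6

Process intervals by earliest right end; each time one isn't hit yet, stab at its right endpoint.
Sorted: [5,6] [1,8] [10,11] [12,13] [14,16] [15,17] [16,18] [18,19]
{[5,6],[1,8]} hit by 6; {[10,11]} hit by 11; {[12,13]} hit by 13; {[14,16],[15,17],[16,18]} hit by 16; {[18,19]} hit by 19.
Points: 6, 11, 13, 16, 19 (5 total).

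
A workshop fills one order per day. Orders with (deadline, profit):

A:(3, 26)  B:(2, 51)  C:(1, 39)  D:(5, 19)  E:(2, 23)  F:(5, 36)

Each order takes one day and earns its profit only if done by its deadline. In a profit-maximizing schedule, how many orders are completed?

5

Profit order: B=51 C=39 F=36 A=26 E=23 D=19
Assign: B→slot 2, C→slot 1, F→slot 5, A→slot 3, E skipped, D→slot 4.
Slots: [1:C] [2:B] [3:A] [4:D] [5:F]
5 of 6 scheduled.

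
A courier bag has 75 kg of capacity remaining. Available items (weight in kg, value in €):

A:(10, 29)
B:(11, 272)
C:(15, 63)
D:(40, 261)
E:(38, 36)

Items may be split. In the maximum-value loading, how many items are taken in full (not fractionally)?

Sort by value per unit weight and fill in that order.
Order: B (272/11=24.73) > D (261/40=6.53) > C (63/15=4.20) > A (29/10=2.90) > E (36/38=0.95)
Fill: take B (11 @ 272) → take D (40 @ 261) → take C (15 @ 63) → take 9/10 of A → 26.10; 75/75 used.
3 item(s) taken whole; one partial (take 9/10 of A).

3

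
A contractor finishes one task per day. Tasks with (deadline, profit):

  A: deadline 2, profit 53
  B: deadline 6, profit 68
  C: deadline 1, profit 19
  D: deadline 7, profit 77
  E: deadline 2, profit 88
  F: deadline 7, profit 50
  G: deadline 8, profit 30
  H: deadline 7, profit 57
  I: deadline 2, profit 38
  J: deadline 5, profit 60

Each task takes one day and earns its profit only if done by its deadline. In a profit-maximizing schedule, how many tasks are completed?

8

Take jobs in profit order; each goes to the latest open slot no later than its deadline.
Profit order: E=88 D=77 B=68 J=60 H=57 A=53 F=50 I=38 G=30 C=19
Assign: E→slot 2, D→slot 7, B→slot 6, J→slot 5, H→slot 4, A→slot 1, F→slot 3, I skipped, G→slot 8, C skipped.
Slots: [1:A] [2:E] [3:F] [4:H] [5:J] [6:B] [7:D] [8:G]
8 of 10 scheduled.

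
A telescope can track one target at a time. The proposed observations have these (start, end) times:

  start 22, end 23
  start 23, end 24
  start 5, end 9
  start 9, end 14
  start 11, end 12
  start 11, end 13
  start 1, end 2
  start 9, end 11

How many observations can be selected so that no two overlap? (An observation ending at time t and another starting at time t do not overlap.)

Order by finish time; keep every interval that doesn't clash with the previous kept one.
By end time: (1,2), (5,9), (9,11), (11,12), (11,13), (9,14), (22,23), (23,24).
Pick (1,2); next start ≥ 2 → (5,9); next start ≥ 9 → (9,11); next start ≥ 11 → (11,12); next start ≥ 12 → (22,23); next start ≥ 23 → (23,24).
Selected 6 observations.

6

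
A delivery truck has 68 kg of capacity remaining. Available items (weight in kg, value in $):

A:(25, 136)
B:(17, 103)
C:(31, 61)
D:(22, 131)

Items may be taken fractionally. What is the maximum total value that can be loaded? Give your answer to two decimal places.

377.87

Sort by value per unit weight and fill in that order.
Order: B (103/17=6.06) > D (131/22=5.95) > A (136/25=5.44) > C (61/31=1.97)
Fill: take B (17 @ 103) → take D (22 @ 131) → take A (25 @ 136) → take 4/31 of C → 7.87; 68/68 used.
Total value = 377.87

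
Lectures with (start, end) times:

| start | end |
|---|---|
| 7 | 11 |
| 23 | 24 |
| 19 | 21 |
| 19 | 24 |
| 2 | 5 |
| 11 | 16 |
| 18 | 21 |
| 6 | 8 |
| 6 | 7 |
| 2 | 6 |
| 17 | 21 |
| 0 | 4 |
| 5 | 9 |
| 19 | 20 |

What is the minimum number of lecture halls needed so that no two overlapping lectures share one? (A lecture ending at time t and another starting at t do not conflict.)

5

Count concurrent intervals with a sweep; the peak is the room count.
Events (time:±→running): 0:+→1 2:+→2 2:+→3 4:-→2 5:-→1 5:+→2 6:-→1 6:+→2 6:+→3 7:-→2 7:+→3 8:-→2 9:-→1 11:-→0 11:+→1 16:-→0 17:+→1 18:+→2 19:+→3 19:+→4 19:+→5 … peak 5.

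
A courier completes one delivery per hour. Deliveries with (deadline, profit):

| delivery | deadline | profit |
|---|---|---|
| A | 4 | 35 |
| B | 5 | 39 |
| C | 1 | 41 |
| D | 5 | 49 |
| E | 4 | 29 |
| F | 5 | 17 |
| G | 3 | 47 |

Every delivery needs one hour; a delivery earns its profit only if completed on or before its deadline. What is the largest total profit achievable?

211

By profit: D(d5,49), G(d3,47), C(d1,41), B(d5,39), A(d4,35), E(d4,29), F(d5,17)
D→slot 5; G→slot 3; C→slot 1; B→slot 4; A→slot 2; E skipped; F skipped.
Profit = 41 + 35 + 47 + 39 + 49 = 211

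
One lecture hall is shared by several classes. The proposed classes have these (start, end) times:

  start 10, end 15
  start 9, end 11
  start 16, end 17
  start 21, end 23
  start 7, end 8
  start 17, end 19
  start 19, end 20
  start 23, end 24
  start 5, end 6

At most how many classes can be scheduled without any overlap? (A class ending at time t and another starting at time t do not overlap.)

Sort by end time and greedily take each interval whose start is ≥ the last chosen end.
By end time: (5,6), (7,8), (9,11), (10,15), (16,17), (17,19), (19,20), (21,23), (23,24).
Pick (5,6); next start ≥ 6 → (7,8); next start ≥ 8 → (9,11); next start ≥ 11 → (16,17); next start ≥ 17 → (17,19); next start ≥ 19 → (19,20); next start ≥ 20 → (21,23); next start ≥ 23 → (23,24).
Selected 8 classes.

8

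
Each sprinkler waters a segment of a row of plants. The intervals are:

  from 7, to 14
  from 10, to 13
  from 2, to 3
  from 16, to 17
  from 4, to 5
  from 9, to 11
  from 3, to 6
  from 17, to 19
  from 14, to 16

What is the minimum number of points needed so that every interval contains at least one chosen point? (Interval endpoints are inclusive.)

5

Sorted: [2,3] [4,5] [3,6] [9,11] [10,13] [7,14] [14,16] [16,17] [17,19]
{[2,3]} hit by 3; {[4,5],[3,6]} hit by 5; {[9,11],[10,13],[7,14]} hit by 11; {[14,16],[16,17]} hit by 16; {[17,19]} hit by 19.
Points: 3, 5, 11, 16, 19 (5 total).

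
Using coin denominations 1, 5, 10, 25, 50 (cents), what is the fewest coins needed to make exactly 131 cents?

5

131 − 2×50→31 − 1×25→6 − 1×5→1 − 1×1→0
Total coins = 2 + 1 + 1 + 1 = 5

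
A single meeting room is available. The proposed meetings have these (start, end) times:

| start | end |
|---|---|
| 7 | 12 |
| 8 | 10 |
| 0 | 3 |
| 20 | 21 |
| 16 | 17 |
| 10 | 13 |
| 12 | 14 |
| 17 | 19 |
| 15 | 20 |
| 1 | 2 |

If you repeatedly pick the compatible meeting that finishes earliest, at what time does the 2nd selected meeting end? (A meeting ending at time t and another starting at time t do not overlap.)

Sort by end time and greedily take each interval whose start is ≥ the last chosen end.
By end time: (1,2), (0,3), (8,10), (7,12), (10,13), (12,14), (16,17), (17,19), (15,20), (20,21).
Pick (1,2); next start ≥ 2 → (8,10); next start ≥ 10 → (10,13); next start ≥ 13 → (16,17); next start ≥ 17 → (17,19); next start ≥ 19 → (20,21).
Selected: (1,2) (8,10) (10,13) (16,17) (17,19) (20,21)

10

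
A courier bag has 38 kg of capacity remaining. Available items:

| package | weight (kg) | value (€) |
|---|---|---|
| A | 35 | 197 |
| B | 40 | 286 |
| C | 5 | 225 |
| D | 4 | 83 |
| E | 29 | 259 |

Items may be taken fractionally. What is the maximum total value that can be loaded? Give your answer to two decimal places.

567.00

Sort by value per unit weight and fill in that order.
Order: C (225/5=45.00) > D (83/4=20.75) > E (259/29=8.93) > B (286/40=7.15) > A (197/35=5.63)
Fill: take C (5 @ 225) → take D (4 @ 83) → take E (29 @ 259); 38/38 used.
Total value = 567.00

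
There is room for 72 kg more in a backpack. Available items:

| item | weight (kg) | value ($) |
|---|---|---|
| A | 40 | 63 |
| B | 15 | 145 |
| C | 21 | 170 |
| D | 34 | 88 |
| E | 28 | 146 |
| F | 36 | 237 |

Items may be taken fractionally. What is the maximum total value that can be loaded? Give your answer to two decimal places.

Sort by value per unit weight and fill in that order.
Ratios (sorted): B 9.67, C 8.10, F 6.58, E 5.21, D 2.59, A 1.57
take B (15 @ 145); take C (21 @ 170); take F (36 @ 237). Capacity used 72/72.
Total value = 552.00

552.00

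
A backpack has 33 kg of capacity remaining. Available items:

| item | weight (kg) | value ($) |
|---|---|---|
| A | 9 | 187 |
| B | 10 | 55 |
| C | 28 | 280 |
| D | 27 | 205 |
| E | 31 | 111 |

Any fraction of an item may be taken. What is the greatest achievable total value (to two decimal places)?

Sort by value per unit weight and fill in that order.
Order: A (187/9=20.78) > C (280/28=10.00) > D (205/27=7.59) > B (55/10=5.50) > E (111/31=3.58)
Fill: take A (9 @ 187) → take 24/28 of C → 240.00; 33/33 used.
Total value = 427.00

427.00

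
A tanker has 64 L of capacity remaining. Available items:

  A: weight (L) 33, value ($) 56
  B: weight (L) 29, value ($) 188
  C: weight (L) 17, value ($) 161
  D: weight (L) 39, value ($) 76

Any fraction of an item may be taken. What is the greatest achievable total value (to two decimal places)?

384.08

Greedy by value/weight ratio, highest first.
Ratios (sorted): C 9.47, B 6.48, D 1.95, A 1.70
take C (17 @ 161); take B (29 @ 188); take 18/39 of D → 35.08. Capacity used 64/64.
Total value = 384.08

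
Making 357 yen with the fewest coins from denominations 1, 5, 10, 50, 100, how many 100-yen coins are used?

3

Use the largest denomination that fits, subtract, and repeat.
357 = 3×100 + 1×50 + 1×5 + 2×1
Count of 100: 3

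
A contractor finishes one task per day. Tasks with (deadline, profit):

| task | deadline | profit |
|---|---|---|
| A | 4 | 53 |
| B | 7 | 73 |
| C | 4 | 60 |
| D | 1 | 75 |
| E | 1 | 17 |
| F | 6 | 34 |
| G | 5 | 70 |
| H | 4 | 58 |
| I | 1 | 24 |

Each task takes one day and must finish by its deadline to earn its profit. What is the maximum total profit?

By profit: D(d1,75), B(d7,73), G(d5,70), C(d4,60), H(d4,58), A(d4,53), F(d6,34), I(d1,24), E(d1,17)
D→slot 1; B→slot 7; G→slot 5; C→slot 4; H→slot 3; A→slot 2; F→slot 6; I skipped; E skipped.
Profit = 75 + 53 + 58 + 60 + 70 + 34 + 73 = 423

423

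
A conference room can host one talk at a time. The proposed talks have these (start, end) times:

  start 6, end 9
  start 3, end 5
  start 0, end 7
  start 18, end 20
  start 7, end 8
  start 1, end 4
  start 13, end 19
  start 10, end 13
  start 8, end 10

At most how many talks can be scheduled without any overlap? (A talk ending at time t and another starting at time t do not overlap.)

5

By end time: (1,4), (3,5), (0,7), (7,8), (6,9), (8,10), (10,13), (13,19), (18,20).
Pick (1,4); next start ≥ 4 → (7,8); next start ≥ 8 → (8,10); next start ≥ 10 → (10,13); next start ≥ 13 → (13,19).
Selected 5 talks.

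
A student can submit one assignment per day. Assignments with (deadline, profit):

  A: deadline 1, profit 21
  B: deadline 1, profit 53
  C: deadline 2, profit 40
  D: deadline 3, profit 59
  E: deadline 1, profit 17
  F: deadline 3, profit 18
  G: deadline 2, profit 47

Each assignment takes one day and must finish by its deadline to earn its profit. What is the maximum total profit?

By profit: D(d3,59), B(d1,53), G(d2,47), C(d2,40), A(d1,21), F(d3,18), E(d1,17)
D→slot 3; B→slot 1; G→slot 2; C skipped; A skipped; F skipped; E skipped.
Profit = 53 + 47 + 59 = 159

159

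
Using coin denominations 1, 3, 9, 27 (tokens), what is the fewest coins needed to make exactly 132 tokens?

Use the largest denomination that fits, subtract, and repeat.
132 = 4×27 + 2×9 + 2×3
Total coins = 4 + 2 + 2 = 8

8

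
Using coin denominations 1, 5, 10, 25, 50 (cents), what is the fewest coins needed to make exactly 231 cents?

Use the largest denomination that fits, subtract, and repeat.
231 = 4×50 + 1×25 + 1×5 + 1×1
Total coins = 4 + 1 + 1 + 1 = 7

7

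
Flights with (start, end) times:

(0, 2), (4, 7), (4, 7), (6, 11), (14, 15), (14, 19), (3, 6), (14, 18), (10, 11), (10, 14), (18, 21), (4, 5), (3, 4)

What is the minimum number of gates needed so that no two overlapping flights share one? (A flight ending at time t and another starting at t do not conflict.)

The answer is the maximum number of intervals overlapping at any instant.
starts: [0, 3, 3, 4, 4, 4, 6, 10, 10, 14, 14, 14, 18]
ends:   [2, 4, 5, 6, 7, 7, 11, 11, 14, 15, 18, 19, 21]
s0→1 e2→0 s3→1 s3→2 e4→1 s4→2 s4→3 s4→4  — peak 4.

4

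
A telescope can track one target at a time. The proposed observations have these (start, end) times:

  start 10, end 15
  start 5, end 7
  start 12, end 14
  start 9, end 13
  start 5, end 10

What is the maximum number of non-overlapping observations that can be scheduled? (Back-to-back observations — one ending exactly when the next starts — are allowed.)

Order by finish time; keep every interval that doesn't clash with the previous kept one.
By end time: (5,7), (5,10), (9,13), (12,14), (10,15).
Pick (5,7); next start ≥ 7 → (9,13).
Selected 2 observations.

2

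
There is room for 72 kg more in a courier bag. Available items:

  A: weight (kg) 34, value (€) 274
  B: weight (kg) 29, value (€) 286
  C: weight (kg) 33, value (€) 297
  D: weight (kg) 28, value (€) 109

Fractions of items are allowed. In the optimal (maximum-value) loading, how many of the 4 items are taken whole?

2

Ratios (sorted): B 9.86, C 9.00, A 8.06, D 3.89
take B (29 @ 286); take C (33 @ 297); take 10/34 of A → 80.59. Capacity used 72/72.
2 item(s) taken whole; one partial (take 10/34 of A).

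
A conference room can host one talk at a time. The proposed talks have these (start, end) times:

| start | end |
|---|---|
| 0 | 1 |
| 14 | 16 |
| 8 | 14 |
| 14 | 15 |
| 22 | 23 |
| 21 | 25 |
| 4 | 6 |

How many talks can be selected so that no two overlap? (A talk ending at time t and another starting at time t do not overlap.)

5

By end time: (0,1), (4,6), (8,14), (14,15), (14,16), (22,23), (21,25).
Pick (0,1); next start ≥ 1 → (4,6); next start ≥ 6 → (8,14); next start ≥ 14 → (14,15); next start ≥ 15 → (22,23).
Selected 5 talks.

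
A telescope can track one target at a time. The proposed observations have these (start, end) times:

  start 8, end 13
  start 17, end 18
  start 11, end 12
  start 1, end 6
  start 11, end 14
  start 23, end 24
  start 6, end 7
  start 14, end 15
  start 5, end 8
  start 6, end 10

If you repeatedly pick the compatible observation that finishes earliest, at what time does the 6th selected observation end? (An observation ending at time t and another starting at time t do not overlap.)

Sort by end time and greedily take each interval whose start is ≥ the last chosen end.
By end time: (1,6), (6,7), (5,8), (6,10), (11,12), (8,13), (11,14), (14,15), (17,18), (23,24).
Pick (1,6); next start ≥ 6 → (6,7); next start ≥ 7 → (11,12); next start ≥ 12 → (14,15); next start ≥ 15 → (17,18); next start ≥ 18 → (23,24).
Selected: (1,6) (6,7) (11,12) (14,15) (17,18) (23,24)

24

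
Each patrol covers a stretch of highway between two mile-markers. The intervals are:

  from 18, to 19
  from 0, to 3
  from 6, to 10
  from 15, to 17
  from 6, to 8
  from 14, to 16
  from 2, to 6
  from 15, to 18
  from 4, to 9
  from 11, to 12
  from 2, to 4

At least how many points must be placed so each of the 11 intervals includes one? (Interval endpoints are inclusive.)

5

Sorted: [0,3] [2,4] [2,6] [6,8] [4,9] [6,10] [11,12] [14,16] [15,17] [15,18] [18,19]
{[0,3],[2,4],[2,6]} hit by 3; {[6,8],[4,9],[6,10]} hit by 8; {[11,12]} hit by 12; {[14,16],[15,17],[15,18]} hit by 16; {[18,19]} hit by 19.
Points: 3, 8, 12, 16, 19 (5 total).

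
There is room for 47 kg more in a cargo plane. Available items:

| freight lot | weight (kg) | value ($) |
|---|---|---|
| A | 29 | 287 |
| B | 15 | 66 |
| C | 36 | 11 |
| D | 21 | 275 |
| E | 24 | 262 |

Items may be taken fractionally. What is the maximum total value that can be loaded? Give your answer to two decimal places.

Greedy by value/weight ratio, highest first.
Order: D (275/21=13.10) > E (262/24=10.92) > A (287/29=9.90) > B (66/15=4.40) > C (11/36=0.31)
Fill: take D (21 @ 275) → take E (24 @ 262) → take 2/29 of A → 19.79; 47/47 used.
Total value = 556.79

556.79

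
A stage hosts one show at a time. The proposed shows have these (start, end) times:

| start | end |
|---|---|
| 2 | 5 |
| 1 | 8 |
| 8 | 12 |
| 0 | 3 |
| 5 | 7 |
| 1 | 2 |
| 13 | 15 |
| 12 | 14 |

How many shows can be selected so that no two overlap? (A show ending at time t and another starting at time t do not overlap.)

5

Greedy by earliest finish: after sorting by end time, pick each interval compatible with the last pick.
By end time: (1,2), (0,3), (2,5), (5,7), (1,8), (8,12), (12,14), (13,15).
Pick (1,2); next start ≥ 2 → (2,5); next start ≥ 5 → (5,7); next start ≥ 7 → (8,12); next start ≥ 12 → (12,14).
Selected 5 shows.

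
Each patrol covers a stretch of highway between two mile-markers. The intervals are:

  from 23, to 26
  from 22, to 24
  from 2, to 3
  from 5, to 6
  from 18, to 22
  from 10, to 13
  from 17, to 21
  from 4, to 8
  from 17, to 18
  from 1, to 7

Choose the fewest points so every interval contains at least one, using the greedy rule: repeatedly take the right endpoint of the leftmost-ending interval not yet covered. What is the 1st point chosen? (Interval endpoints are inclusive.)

Sort by right endpoint; whenever an interval is uncovered, place a point at its right end.
Sorted: [2,3] [5,6] [1,7] [4,8] [10,13] [17,18] [17,21] [18,22] [22,24] [23,26]
{[2,3]} hit by 3; {[5,6],[1,7],[4,8]} hit by 6; {[10,13]} hit by 13; {[17,18],[17,21],[18,22]} hit by 18; {[22,24],[23,26]} hit by 24.
Points: 3, 6, 13, 18, 24 (5 total).

3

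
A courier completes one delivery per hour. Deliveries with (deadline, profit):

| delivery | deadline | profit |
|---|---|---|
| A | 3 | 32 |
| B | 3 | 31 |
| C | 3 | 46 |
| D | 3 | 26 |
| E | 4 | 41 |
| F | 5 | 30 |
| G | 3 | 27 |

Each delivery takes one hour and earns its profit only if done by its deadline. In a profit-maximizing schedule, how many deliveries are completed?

By profit: C(d3,46), E(d4,41), A(d3,32), B(d3,31), F(d5,30), G(d3,27), D(d3,26)
C→slot 3; E→slot 4; A→slot 2; B→slot 1; F→slot 5; G skipped; D skipped.
5 of 7 scheduled.

5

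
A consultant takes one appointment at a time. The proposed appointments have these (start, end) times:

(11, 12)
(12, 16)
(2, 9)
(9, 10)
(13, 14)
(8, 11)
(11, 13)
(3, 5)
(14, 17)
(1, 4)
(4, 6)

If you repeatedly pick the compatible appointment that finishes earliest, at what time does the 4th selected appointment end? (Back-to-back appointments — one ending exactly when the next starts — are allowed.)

Sort by end time and greedily take each interval whose start is ≥ the last chosen end.
Sorted by end: (1,4)  (3,5)  (4,6)  (2,9)  (9,10)  (8,11)  (11,12)  (11,13)  (13,14)  (12,16)  (14,17)
take (1,4); skip (3,5); take (4,6); skip (2,9); take (9,10); skip (8,11); take (11,12); skip (11,13); take (13,14); take (14,17).
Selected: (1,4) (4,6) (9,10) (11,12) (13,14) (14,17)

12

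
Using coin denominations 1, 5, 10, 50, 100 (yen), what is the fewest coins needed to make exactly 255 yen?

Use the largest denomination that fits, subtract, and repeat.
255 − 2×100→55 − 1×50→5 − 1×5→0
Total coins = 2 + 1 + 1 = 4

4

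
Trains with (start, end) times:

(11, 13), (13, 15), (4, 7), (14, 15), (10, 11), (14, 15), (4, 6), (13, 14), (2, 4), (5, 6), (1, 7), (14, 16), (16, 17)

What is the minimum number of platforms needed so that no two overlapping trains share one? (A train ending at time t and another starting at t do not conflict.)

Events (time:±→running): 1:+→1 2:+→2 4:-→1 4:+→2 4:+→3 5:+→4 … peak 4.

4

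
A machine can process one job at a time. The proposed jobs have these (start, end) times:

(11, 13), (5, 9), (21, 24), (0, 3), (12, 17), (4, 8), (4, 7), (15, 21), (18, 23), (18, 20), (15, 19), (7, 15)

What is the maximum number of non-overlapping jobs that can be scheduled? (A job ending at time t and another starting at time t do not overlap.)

5

By end time: (0,3), (4,7), (4,8), (5,9), (11,13), (7,15), (12,17), (15,19), (18,20), (15,21), (18,23), (21,24).
Pick (0,3); next start ≥ 3 → (4,7); next start ≥ 7 → (11,13); next start ≥ 13 → (15,19); next start ≥ 19 → (21,24).
Selected 5 jobs.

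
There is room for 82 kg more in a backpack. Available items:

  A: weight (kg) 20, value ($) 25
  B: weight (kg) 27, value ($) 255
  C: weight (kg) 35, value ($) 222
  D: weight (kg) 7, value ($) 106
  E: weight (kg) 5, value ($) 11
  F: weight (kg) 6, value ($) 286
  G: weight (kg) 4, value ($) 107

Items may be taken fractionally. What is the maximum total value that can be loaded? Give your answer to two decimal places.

Greedy by value/weight ratio, highest first.
Ratios (sorted): F 47.67, G 26.75, D 15.14, B 9.44, C 6.34, E 2.20, A 1.25
take F (6 @ 286); take G (4 @ 107); take D (7 @ 106); take B (27 @ 255); take C (35 @ 222); take 3/5 of E → 6.60. Capacity used 82/82.
Total value = 982.60

982.60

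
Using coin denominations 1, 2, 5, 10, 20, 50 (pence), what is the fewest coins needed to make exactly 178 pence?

7

178 = 3×50 + 1×20 + 1×5 + 1×2 + 1×1
Total coins = 3 + 1 + 1 + 1 + 1 = 7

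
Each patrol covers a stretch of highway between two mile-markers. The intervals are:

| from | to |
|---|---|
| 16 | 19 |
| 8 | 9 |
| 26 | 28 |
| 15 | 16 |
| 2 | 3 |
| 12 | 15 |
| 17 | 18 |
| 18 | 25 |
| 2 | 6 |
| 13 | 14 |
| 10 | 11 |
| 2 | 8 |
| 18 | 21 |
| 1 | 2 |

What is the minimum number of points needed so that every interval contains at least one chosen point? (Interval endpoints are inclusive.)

7

Sort by right endpoint; whenever an interval is uncovered, place a point at its right end.
By right end: [1,2]  [2,3]  [2,6]  [2,8]  [8,9]  [10,11]  [13,14]  [12,15]  [15,16]  [17,18]  [16,19]  [18,21]  [18,25]  [26,28]
[1,2] uncovered → point at 2; [8,9] uncovered → point at 9; [10,11] uncovered → point at 11; [13,14] uncovered → point at 14; [15,16] uncovered → point at 16; [17,18] uncovered → point at 18; [26,28] uncovered → point at 28.
Points: 2, 9, 11, 14, 16, 18, 28 (7 total).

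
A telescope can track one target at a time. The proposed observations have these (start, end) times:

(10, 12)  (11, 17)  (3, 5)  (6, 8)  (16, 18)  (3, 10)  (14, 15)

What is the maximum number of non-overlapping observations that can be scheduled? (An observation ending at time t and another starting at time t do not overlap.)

5

Sort by end time and greedily take each interval whose start is ≥ the last chosen end.
Sorted by end: (3,5)  (6,8)  (3,10)  (10,12)  (14,15)  (11,17)  (16,18)
take (3,5); take (6,8); skip (3,10); take (10,12); take (14,15); take (16,18).
Selected 5 observations.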